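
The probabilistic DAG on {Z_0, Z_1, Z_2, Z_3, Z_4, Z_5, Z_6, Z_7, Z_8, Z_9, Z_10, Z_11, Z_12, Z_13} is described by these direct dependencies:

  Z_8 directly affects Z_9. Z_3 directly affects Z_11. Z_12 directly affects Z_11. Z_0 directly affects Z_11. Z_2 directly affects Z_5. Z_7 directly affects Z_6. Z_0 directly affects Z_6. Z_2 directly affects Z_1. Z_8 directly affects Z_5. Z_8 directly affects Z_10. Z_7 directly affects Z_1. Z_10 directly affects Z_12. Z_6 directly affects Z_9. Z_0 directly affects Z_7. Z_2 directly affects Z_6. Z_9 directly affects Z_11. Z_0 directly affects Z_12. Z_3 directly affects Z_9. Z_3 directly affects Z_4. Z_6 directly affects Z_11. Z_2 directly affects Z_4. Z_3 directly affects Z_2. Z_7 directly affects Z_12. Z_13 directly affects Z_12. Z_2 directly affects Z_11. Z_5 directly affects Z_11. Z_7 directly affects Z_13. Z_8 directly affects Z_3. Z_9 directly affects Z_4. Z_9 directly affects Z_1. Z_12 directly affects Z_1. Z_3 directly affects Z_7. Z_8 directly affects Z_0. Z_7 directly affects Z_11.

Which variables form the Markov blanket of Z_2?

{Z_0, Z_1, Z_3, Z_4, Z_5, Z_6, Z_7, Z_8, Z_9, Z_11, Z_12}

A node's Markov blanket = Pa ∪ Ch ∪ (parents of Ch other than the node itself).
Z_2's parents: Z_3.
Z_2 has children Z_1, Z_4, Z_5, Z_6, Z_11.
Parents of each child, excluding Z_2:
  Z_6's other parents are Z_0, Z_7.
  Z_5 also has parent Z_8.
  parents(Z_11) \ {Z_2} = {Z_0, Z_3, Z_5, Z_6, Z_7, Z_9, Z_12}.
  Z_4 also has parents Z_3, Z_9.
  parents(Z_1) \ {Z_2} = {Z_7, Z_9, Z_12}.
Union: {Z_3} ∪ {Z_1, Z_4, Z_5, Z_6, Z_11} ∪ {Z_0, Z_3, Z_5, Z_6, Z_7, Z_8, Z_9, Z_12} = {Z_0, Z_1, Z_3, Z_4, Z_5, Z_6, Z_7, Z_8, Z_9, Z_11, Z_12}.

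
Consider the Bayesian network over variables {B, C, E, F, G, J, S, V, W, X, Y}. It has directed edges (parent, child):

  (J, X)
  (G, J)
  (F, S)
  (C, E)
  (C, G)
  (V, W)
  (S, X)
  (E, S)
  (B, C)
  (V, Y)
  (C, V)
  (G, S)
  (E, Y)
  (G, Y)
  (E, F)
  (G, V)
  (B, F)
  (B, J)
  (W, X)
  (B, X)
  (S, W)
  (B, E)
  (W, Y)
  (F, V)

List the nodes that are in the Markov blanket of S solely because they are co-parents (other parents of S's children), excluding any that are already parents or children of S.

Children of S: W, X.
  W also has parent V.
  X's other parents are B, J, W.
Excluding nodes already adjacent to S (E, F, G, W, X), the co-parent-only contribution is {B, J, V}.

{B, J, V}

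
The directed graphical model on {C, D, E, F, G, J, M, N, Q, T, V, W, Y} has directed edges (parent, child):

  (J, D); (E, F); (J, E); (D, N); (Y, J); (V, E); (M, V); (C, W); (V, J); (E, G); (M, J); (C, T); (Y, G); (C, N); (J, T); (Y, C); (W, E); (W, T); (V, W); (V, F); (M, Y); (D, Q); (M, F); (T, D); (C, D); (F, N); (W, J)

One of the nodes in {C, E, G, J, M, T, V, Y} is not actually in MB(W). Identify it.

G

The Markov blanket of a node is its parents, its children, and the other parents of its children.
W has parents C, V.
W's children: E, J, T.
Other parents of W's children:
  J: M, V, Y
  T: C, J
  E: J, V
MB(W) = {C, E, J, M, T, V, Y}.
G is neither a parent, child, nor co-parent of W, so it does not belong.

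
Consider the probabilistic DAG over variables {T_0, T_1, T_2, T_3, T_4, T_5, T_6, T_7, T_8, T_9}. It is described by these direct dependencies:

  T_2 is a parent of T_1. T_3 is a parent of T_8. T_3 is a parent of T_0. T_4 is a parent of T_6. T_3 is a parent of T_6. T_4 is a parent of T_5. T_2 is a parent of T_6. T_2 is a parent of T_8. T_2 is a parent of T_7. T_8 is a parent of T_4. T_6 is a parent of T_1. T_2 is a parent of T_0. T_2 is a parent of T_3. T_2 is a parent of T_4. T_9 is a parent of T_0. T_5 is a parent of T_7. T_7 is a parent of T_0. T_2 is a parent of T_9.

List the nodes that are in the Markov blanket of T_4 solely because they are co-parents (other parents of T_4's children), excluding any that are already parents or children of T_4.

{T_3}

Children of T_4: T_5, T_6.
  T_5 has no other parent.
  T_6's other parents are T_2, T_3.
Excluding nodes already adjacent to T_4 (T_2, T_5, T_6, T_8), the co-parent-only contribution is {T_3}.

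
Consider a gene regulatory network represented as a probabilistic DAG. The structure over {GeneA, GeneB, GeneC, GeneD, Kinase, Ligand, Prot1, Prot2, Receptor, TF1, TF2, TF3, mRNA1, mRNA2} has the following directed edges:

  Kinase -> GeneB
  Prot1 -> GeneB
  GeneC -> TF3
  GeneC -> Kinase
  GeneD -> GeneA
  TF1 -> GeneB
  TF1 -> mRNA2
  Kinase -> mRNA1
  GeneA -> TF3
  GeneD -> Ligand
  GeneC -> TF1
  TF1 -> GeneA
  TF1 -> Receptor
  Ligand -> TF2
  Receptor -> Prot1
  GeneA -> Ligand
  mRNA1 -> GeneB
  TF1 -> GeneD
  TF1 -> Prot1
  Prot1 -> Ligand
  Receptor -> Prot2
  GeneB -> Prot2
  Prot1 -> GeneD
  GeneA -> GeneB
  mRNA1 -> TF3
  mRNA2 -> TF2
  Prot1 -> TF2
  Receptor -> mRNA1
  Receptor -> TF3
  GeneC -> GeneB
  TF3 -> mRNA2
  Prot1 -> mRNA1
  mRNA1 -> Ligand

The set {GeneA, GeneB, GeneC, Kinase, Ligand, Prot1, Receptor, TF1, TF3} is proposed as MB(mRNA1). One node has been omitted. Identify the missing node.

GeneD

A node's Markov blanket = Pa ∪ Ch ∪ (parents of Ch other than the node itself).
mRNA1 has children GeneB, Ligand, TF3.
mRNA1's parents: Kinase, Prot1, Receptor.
For each child, the remaining parents (spouses of mRNA1):
  TF3: GeneA, GeneC, Receptor
  GeneB: GeneA, GeneC, Kinase, Prot1, TF1
  Ligand: GeneA, GeneD, Prot1
MB(mRNA1) = {GeneA, GeneB, GeneC, GeneD, Kinase, Ligand, Prot1, Receptor, TF1, TF3}.
Comparing with the claimed set, GeneD is missing.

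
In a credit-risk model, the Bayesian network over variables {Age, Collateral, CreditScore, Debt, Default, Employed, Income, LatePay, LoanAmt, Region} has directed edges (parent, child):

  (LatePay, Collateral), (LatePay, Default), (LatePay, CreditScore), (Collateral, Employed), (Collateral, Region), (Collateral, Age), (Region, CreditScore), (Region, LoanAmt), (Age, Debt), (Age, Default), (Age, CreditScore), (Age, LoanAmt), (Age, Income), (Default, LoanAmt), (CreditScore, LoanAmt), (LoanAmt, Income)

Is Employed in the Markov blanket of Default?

The Markov blanket of a node is its parents, its children, and the other parents of its children.
Children of Default: LoanAmt.
Pa(Default) = {Age, LatePay}.
Parents of each child, excluding Default:
  LoanAmt: Age, CreditScore, Region
MB(Default) = {Age, CreditScore, LatePay, LoanAmt, Region}; Employed is not in this set.

No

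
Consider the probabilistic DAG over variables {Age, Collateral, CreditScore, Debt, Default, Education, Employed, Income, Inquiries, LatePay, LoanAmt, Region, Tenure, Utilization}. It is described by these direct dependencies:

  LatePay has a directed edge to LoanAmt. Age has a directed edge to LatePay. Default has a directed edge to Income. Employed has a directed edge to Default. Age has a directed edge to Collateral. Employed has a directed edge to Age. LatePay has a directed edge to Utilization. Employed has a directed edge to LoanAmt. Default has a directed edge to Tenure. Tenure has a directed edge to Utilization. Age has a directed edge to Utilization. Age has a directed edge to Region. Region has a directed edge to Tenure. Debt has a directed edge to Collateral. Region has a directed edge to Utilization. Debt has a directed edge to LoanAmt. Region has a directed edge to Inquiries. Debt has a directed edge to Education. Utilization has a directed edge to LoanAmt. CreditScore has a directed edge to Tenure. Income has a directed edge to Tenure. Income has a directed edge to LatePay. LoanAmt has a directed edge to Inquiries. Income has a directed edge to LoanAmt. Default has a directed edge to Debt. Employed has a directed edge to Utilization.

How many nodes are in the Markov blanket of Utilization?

Pa(Utilization) = {Age, Employed, LatePay, Region, Tenure}.
Children of Utilization: LoanAmt.
Co-parents of Utilization (other parents of its children):
  LoanAmt also has parents Debt, Employed, Income, LatePay.
MB(Utilization) = {Age, Debt, Employed, Income, LatePay, LoanAmt, Region, Tenure}, which has 8 nodes.

8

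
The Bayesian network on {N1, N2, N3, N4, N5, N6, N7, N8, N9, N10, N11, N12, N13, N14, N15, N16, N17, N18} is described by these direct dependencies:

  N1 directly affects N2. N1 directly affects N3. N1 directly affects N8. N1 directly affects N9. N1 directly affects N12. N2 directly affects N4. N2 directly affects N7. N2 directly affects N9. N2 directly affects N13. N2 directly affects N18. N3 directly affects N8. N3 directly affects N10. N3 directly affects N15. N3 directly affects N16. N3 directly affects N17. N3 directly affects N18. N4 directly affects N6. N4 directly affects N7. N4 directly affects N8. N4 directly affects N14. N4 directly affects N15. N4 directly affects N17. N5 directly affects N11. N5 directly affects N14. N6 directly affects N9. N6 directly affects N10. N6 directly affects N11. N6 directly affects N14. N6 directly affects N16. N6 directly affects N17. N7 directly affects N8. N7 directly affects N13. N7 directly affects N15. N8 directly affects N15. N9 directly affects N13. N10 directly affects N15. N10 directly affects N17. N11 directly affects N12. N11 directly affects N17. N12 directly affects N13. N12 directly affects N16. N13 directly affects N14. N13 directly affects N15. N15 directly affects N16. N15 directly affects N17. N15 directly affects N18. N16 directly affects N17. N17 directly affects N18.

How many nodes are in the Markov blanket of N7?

10

N7 has parents N2, N4.
Ch(N7) = {N8, N13, N15}.
Co-parents of N7 (other parents of its children):
  N8: N1, N3, N4
  N13: N2, N9, N12
  N15: N3, N4, N8, N10, N13
MB(N7) = {N1, N2, N3, N4, N8, N9, N10, N12, N13, N15}, which has 10 nodes.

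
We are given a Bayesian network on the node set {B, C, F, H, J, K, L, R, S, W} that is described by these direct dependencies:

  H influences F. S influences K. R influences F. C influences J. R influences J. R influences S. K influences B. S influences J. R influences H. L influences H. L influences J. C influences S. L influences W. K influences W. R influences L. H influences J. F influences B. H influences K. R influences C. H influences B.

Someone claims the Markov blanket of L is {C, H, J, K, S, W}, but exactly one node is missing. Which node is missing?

Recall MB(v) = parents ∪ children ∪ spouses, where spouses are the other parents of v's children.
L's children: H, J, W.
L has parent R.
Co-parents of L (other parents of its children):
  H's other parent is R.
  J's other parents are C, H, R, S.
  parents(W) \ {L} = {K}.
MB(L) = {C, H, J, K, R, S, W}.
Comparing with the claimed set, R is missing.

R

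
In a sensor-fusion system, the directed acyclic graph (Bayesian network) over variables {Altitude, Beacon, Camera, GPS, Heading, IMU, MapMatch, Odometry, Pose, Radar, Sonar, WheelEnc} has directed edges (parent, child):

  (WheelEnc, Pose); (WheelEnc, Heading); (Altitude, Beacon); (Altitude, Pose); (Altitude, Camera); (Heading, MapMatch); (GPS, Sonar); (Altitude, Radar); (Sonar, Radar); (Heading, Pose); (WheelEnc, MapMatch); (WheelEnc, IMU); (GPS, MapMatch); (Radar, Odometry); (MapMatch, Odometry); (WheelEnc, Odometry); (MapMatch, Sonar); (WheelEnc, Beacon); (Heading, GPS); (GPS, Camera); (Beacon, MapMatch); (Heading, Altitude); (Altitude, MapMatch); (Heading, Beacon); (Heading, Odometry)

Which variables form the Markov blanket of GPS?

{Altitude, Beacon, Camera, Heading, MapMatch, Sonar, WheelEnc}

Pa(GPS) = {Heading}.
GPS has children Camera, MapMatch, Sonar.
Parents of each child, excluding GPS:
  MapMatch also has parents Altitude, Beacon, Heading, WheelEnc.
  parents(Sonar) \ {GPS} = {MapMatch}.
  Camera also has parent Altitude.
So the Markov blanket of GPS is {Altitude, Beacon, Camera, Heading, MapMatch, Sonar, WheelEnc}.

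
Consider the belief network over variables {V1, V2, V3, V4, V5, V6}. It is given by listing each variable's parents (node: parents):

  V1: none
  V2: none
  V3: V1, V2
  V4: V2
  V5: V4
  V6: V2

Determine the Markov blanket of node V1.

Recall MB(v) = parents ∪ children ∪ spouses, where spouses are the other parents of v's children.
V1's parents: none.
V1 has child V3.
Other parents of V1's children:
  V3's other parent is V2.
So the Markov blanket of V1 is {V2, V3}.

{V2, V3}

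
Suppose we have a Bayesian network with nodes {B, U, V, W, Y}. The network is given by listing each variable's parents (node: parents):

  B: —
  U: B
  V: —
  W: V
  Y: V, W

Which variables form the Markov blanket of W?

Pa(W) = {V}.
Ch(W) = {Y}.
Co-parents of W (other parents of its children):
  Y also has parent V.
So the Markov blanket of W is {V, Y}.

{V, Y}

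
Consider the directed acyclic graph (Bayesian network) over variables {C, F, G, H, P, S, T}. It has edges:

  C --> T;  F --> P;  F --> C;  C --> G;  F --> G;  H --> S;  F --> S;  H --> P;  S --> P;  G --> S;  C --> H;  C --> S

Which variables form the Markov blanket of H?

{C, F, G, P, S}

Pa(H) = {C}.
Ch(H) = {P, S}.
Co-parents of H (other parents of its children):
  S: C, F, G
  P: F, S
Taking the union gives {C, F, G, P, S}.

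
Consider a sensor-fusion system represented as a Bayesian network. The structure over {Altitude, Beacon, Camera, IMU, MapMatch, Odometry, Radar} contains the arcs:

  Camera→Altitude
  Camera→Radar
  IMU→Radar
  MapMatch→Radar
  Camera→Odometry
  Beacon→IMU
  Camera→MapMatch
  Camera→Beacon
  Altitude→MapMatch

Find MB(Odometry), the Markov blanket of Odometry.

{Camera}

Pa(Odometry) = {Camera}.
Children of Odometry: none.
Odometry has no children, so there are no co-parents.
MB(Odometry) = {Camera}.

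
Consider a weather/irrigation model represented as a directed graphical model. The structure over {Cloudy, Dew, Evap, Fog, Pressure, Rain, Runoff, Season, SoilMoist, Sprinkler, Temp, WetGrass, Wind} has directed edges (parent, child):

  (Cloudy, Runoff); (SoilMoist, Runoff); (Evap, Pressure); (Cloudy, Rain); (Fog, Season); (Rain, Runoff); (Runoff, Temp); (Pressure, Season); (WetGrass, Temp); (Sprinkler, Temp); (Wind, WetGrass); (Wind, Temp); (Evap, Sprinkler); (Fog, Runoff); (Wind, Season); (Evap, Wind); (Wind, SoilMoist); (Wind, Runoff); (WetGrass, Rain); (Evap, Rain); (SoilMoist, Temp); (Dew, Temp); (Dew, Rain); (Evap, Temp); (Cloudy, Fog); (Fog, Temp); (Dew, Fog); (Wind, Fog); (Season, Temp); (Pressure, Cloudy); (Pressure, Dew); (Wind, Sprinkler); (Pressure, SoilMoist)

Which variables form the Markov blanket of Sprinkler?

{Dew, Evap, Fog, Runoff, Season, SoilMoist, Temp, WetGrass, Wind}

Recall MB(v) = parents ∪ children ∪ spouses, where spouses are the other parents of v's children.
Sprinkler's children: Temp.
Pa(Sprinkler) = {Evap, Wind}.
Parents of each child, excluding Sprinkler:
  Temp: Dew, Evap, Fog, Runoff, Season, SoilMoist, WetGrass, Wind
MB(Sprinkler) = {Dew, Evap, Fog, Runoff, Season, SoilMoist, Temp, WetGrass, Wind}.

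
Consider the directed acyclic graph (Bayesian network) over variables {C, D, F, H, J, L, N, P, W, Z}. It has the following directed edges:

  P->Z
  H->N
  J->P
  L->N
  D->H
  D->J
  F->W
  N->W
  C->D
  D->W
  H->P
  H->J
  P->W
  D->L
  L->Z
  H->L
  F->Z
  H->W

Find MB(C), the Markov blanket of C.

A node's Markov blanket = Pa ∪ Ch ∪ (parents of Ch other than the node itself).
Children of C: D.
C's parents: none.
For each child, the remaining parents (spouses of C):
  D: no additional parents.
So the Markov blanket of C is {D}.

{D}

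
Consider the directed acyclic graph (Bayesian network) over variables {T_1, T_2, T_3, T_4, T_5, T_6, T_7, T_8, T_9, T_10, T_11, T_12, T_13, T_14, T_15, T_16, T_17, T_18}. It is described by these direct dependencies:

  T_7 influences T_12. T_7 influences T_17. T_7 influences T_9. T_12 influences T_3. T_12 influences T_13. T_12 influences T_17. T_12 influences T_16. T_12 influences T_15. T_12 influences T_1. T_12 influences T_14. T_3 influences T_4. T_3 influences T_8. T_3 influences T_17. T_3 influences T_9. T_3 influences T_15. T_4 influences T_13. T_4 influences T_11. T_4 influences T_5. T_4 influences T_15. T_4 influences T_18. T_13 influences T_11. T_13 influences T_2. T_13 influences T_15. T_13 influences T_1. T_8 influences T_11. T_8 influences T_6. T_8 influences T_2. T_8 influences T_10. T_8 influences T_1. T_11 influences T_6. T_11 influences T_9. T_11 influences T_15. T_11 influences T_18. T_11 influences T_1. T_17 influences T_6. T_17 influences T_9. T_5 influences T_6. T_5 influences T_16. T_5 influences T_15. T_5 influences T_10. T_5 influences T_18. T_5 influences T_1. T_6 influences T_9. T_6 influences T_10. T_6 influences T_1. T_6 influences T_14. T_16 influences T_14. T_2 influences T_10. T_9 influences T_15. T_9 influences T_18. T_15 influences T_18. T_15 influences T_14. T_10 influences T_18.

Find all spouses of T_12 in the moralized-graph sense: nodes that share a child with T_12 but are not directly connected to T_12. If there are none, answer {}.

Children of T_12: T_1, T_3, T_13, T_14, T_15, T_16, T_17.
  T_3: —
  T_13: T_4
  T_17: T_3, T_7
  T_16: T_5
  T_15: T_3, T_4, T_5, T_9, T_11, T_13
  T_1: T_5, T_6, T_8, T_11, T_13
  T_14: T_6, T_15, T_16
Excluding nodes already adjacent to T_12 (T_1, T_3, T_7, T_13, T_14, T_15, T_16, T_17), the co-parent-only contribution is {T_4, T_5, T_6, T_8, T_9, T_11}.

{T_4, T_5, T_6, T_8, T_9, T_11}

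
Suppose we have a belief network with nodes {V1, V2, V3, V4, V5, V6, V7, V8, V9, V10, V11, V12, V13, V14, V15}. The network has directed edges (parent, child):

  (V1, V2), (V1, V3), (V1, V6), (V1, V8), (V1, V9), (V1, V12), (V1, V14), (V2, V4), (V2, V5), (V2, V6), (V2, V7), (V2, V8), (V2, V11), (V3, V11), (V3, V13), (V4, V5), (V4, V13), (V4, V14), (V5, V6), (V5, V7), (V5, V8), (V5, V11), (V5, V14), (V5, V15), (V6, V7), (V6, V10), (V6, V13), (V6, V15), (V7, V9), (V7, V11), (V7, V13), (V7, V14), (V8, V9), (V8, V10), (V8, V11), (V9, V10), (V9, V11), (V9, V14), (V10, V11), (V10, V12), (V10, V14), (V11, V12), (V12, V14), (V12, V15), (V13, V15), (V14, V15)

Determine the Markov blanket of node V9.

{V1, V2, V3, V4, V5, V6, V7, V8, V10, V11, V12, V14}

Recall MB(v) = parents ∪ children ∪ spouses, where spouses are the other parents of v's children.
Ch(V9) = {V10, V11, V14}.
V9 has parents V1, V7, V8.
Parents of each child, excluding V9:
  parents(V10) \ {V9} = {V6, V8}.
  parents(V11) \ {V9} = {V2, V3, V5, V7, V8, V10}.
  V14's other parents are V1, V4, V5, V7, V10, V12.
So the Markov blanket of V9 is {V1, V2, V3, V4, V5, V6, V7, V8, V10, V11, V12, V14}.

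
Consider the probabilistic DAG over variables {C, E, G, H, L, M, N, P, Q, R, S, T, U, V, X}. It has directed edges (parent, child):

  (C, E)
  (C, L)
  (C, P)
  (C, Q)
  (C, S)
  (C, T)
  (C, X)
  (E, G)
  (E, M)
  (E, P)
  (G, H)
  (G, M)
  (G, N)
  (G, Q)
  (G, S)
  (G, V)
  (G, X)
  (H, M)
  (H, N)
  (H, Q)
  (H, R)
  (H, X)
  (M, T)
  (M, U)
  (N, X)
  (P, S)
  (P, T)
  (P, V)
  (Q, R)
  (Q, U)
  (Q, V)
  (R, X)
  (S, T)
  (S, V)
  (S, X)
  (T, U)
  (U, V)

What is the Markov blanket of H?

Pa(H) = {G}.
Ch(H) = {M, N, Q, R, X}.
For each child, the remaining parents (spouses of H):
  M also has parents E, G.
  parents(N) \ {H} = {G}.
  Q also has parents C, G.
  parents(R) \ {H} = {Q}.
  parents(X) \ {H} = {C, G, N, R, S}.
Taking the union gives {C, E, G, M, N, Q, R, S, X}.

{C, E, G, M, N, Q, R, S, X}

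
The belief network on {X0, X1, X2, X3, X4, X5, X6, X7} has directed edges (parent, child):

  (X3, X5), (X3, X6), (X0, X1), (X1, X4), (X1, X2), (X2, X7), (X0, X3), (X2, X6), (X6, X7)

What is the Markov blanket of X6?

Ch(X6) = {X7}.
X6 has parents X2, X3.
Other parents of X6's children:
  X7 also has parent X2.
MB(X6) = {X2, X3, X7}.

{X2, X3, X7}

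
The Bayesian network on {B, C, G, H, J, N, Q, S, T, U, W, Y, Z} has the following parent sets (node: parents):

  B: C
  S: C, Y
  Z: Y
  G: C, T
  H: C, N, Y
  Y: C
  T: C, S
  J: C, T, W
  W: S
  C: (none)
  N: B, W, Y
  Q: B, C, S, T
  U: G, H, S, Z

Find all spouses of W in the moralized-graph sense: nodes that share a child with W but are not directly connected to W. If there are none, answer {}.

{B, C, T, Y}

Children of W: J, N.
  N: B, Y
  J: C, T
Excluding nodes already adjacent to W (J, N, S), the co-parent-only contribution is {B, C, T, Y}.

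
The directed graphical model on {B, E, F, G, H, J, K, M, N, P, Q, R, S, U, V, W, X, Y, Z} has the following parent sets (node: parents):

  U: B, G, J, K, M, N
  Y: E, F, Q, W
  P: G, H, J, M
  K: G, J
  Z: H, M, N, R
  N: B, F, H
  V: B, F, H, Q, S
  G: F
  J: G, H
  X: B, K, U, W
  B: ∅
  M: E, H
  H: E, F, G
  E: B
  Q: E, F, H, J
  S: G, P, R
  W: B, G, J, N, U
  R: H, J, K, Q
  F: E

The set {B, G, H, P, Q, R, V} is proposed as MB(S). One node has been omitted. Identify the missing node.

By definition, MB(S) is built from S's parents, S's children, and the co-parents of S.
Pa(S) = {G, P, R}.
Children of S: V.
Other parents of S's children:
  V's other parents are B, F, H, Q.
MB(S) = {B, F, G, H, P, Q, R, V}.
Comparing with the claimed set, F is missing.

F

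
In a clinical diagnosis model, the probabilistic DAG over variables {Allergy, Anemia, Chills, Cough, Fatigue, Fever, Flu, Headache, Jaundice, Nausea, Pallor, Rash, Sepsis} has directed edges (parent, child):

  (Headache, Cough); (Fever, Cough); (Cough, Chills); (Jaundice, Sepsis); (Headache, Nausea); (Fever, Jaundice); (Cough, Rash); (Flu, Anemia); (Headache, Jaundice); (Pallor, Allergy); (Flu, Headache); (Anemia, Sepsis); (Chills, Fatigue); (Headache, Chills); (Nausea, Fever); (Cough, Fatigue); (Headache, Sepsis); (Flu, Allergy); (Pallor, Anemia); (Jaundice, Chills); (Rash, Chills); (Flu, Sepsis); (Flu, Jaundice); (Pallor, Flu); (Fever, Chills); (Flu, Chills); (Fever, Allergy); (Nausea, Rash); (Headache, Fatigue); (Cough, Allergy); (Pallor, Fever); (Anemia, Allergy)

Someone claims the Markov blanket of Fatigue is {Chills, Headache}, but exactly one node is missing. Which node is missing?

Parents of Fatigue: Chills, Cough, Headache.
Ch(Fatigue) = {}.
Fatigue has no children, so there are no co-parents.
MB(Fatigue) = {Chills, Cough, Headache}.
Comparing with the claimed set, Cough is missing.

Cough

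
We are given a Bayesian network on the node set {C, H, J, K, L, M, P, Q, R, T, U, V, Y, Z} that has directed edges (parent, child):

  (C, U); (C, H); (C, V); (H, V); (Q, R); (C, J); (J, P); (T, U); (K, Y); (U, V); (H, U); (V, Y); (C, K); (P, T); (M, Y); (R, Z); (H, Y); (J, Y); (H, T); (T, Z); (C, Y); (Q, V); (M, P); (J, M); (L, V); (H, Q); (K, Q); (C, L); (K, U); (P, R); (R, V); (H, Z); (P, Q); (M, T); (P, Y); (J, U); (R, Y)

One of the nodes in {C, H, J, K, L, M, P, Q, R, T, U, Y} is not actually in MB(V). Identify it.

T

By definition, MB(V) is built from V's parents, V's children, and the co-parents of V.
Ch(V) = {Y}.
V has parents C, H, L, Q, R, U.
Co-parents of V (other parents of its children):
  parents(Y) \ {V} = {C, H, J, K, M, P, R}.
MB(V) = {C, H, J, K, L, M, P, Q, R, U, Y}.
T is neither a parent, child, nor co-parent of V, so it does not belong.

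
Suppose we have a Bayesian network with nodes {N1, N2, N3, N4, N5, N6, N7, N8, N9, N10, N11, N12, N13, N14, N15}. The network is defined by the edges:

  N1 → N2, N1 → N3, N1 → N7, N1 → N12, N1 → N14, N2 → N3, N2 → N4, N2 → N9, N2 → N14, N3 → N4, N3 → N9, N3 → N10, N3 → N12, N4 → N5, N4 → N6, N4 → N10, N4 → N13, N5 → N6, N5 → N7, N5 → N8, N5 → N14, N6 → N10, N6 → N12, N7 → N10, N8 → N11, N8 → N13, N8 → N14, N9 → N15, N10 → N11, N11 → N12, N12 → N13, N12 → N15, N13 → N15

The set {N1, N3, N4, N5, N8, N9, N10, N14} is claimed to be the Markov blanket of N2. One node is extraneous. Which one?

N10

Parents of N2: N1.
N2 has children N3, N4, N9, N14.
Parents of each child, excluding N2:
  N3: N1
  N4: N3
  N9: N3
  N14: N1, N5, N8
MB(N2) = {N1, N3, N4, N5, N8, N9, N14}.
N10 is neither a parent, child, nor co-parent of N2, so it does not belong.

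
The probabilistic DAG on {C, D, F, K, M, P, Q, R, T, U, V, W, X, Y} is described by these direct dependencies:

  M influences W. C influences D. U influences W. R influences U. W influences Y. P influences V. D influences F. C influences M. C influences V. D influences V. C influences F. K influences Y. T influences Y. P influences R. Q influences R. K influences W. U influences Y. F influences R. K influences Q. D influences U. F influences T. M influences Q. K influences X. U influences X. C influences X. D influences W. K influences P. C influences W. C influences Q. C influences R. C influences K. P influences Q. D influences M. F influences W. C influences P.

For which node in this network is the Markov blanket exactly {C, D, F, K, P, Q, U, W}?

M

The target node must have every member of {C, D, F, K, P, Q, U, W} as a parent, child, or co-parent, and no others.
Parents of M: C, D; children: Q, W; co-parents: C, D, F, K, P, U.
These exactly cover the given set, so the node is M.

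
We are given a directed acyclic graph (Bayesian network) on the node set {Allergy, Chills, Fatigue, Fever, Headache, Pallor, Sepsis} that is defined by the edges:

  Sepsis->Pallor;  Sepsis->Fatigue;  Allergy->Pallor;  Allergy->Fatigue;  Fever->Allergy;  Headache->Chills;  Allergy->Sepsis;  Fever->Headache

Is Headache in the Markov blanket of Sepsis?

No

Sepsis has parent Allergy.
Children of Sepsis: Fatigue, Pallor.
Other parents of Sepsis's children:
  parents(Fatigue) \ {Sepsis} = {Allergy}.
  Pallor also has parent Allergy.
MB(Sepsis) = {Allergy, Fatigue, Pallor}; Headache is not in this set.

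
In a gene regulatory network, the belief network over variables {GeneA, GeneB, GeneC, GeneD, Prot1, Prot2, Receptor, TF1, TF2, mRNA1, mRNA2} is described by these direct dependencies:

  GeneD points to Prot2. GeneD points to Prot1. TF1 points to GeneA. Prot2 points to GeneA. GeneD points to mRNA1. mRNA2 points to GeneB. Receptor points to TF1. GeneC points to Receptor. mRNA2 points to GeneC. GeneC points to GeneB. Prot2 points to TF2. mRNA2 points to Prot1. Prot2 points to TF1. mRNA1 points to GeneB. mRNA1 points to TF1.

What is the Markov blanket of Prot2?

{GeneA, GeneD, Receptor, TF1, TF2, mRNA1}

A node's Markov blanket = Pa ∪ Ch ∪ (parents of Ch other than the node itself).
Prot2 has children GeneA, TF1, TF2.
Parents of Prot2: GeneD.
Co-parents of Prot2 (other parents of its children):
  TF2: —
  TF1: Receptor, mRNA1
  GeneA: TF1
Taking the union gives {GeneA, GeneD, Receptor, TF1, TF2, mRNA1}.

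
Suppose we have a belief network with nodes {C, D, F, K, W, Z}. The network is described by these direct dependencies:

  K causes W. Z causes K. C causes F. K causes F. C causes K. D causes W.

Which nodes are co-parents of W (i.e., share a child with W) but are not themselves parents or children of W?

W has no children, so it has no co-parents. The set is empty.

{}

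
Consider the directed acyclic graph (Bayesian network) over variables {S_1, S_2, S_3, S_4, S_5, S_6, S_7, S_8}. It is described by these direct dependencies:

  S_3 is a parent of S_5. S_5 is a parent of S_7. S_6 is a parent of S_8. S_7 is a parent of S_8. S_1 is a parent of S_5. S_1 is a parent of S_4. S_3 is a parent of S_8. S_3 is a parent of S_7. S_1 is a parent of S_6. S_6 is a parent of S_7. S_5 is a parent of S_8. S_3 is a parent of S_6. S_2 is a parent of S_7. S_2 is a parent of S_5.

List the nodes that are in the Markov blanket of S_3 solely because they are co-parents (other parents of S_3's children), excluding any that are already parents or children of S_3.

Children of S_3: S_5, S_6, S_7, S_8.
  S_5 also has parents S_1, S_2.
  parents(S_6) \ {S_3} = {S_1}.
  S_7's other parents are S_2, S_5, S_6.
  S_8 also has parents S_5, S_6, S_7.
Excluding nodes already adjacent to S_3 (S_5, S_6, S_7, S_8), the co-parent-only contribution is {S_1, S_2}.

{S_1, S_2}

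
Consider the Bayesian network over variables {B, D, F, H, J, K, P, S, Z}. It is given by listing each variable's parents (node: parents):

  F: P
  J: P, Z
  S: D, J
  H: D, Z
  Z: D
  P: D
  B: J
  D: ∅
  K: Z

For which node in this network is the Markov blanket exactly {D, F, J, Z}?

P

The target node must have every member of {D, F, J, Z} as a parent, child, or co-parent, and no others.
Parents of P: D; children: F, J; co-parents: Z.
These exactly cover the given set, so the node is P.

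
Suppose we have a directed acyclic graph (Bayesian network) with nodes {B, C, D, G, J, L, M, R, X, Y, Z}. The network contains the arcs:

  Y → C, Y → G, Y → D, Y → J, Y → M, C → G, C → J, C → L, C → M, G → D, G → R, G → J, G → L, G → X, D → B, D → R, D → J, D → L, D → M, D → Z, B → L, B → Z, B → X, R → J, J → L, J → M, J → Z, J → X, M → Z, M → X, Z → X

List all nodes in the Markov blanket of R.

{C, D, G, J, Y}

Recall MB(v) = parents ∪ children ∪ spouses, where spouses are the other parents of v's children.
Pa(R) = {D, G}.
Children of R: J.
For each child, the remaining parents (spouses of R):
  J's other parents are C, D, G, Y.
MB(R) = {C, D, G, J, Y}.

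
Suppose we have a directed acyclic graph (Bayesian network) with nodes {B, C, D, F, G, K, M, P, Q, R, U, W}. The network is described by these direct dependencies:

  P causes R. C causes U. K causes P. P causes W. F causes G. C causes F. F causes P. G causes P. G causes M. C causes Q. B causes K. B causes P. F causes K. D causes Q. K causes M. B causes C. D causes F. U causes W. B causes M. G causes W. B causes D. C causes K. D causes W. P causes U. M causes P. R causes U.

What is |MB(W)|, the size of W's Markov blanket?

4

The Markov blanket of a node is its parents, its children, and the other parents of its children.
Children of W: none.
W has parents D, G, P, U.
W has no children, so there are no co-parents.
MB(W) = {D, G, P, U}, which has 4 nodes.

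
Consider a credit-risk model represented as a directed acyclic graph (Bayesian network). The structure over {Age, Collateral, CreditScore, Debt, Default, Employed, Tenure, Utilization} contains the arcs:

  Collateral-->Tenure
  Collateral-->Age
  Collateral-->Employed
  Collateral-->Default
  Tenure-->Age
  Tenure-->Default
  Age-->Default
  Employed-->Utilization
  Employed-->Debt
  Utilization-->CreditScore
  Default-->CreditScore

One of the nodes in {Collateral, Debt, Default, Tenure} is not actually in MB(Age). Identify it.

Debt

Age's parents: Collateral, Tenure.
Age has child Default.
For each child, the remaining parents (spouses of Age):
  Default: Collateral, Tenure
MB(Age) = {Collateral, Default, Tenure}.
Debt is neither a parent, child, nor co-parent of Age, so it does not belong.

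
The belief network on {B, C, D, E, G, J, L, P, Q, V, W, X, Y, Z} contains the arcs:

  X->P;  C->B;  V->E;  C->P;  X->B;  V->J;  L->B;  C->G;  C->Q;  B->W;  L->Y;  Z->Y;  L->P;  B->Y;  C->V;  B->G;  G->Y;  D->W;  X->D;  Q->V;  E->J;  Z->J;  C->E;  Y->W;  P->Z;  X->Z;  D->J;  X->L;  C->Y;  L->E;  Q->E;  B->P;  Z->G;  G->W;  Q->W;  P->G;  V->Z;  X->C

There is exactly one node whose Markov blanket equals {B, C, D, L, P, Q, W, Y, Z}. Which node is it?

G

The target node must have every member of {B, C, D, L, P, Q, W, Y, Z} as a parent, child, or co-parent, and no others.
Parents of G: B, C, P, Z; children: W, Y; co-parents: B, C, D, L, Q, Y, Z.
These exactly cover the given set, so the node is G.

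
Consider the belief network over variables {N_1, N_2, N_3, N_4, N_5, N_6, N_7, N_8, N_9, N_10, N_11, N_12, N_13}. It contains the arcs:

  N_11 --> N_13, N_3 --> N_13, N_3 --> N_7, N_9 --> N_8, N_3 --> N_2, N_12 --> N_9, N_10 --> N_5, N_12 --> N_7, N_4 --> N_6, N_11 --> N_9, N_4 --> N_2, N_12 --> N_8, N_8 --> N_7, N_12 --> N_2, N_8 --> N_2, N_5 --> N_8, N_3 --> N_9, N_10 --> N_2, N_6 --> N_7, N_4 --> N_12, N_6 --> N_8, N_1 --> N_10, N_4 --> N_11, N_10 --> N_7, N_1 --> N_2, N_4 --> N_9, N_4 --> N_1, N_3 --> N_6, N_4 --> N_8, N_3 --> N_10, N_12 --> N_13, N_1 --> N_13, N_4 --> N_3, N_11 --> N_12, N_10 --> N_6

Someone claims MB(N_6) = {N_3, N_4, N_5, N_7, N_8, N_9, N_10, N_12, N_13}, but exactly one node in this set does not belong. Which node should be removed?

N_13

Pa(N_6) = {N_3, N_4, N_10}.
N_6 has children N_7, N_8.
Co-parents of N_6 (other parents of its children):
  parents(N_8) \ {N_6} = {N_4, N_5, N_9, N_12}.
  N_7 also has parents N_3, N_8, N_10, N_12.
MB(N_6) = {N_3, N_4, N_5, N_7, N_8, N_9, N_10, N_12}.
N_13 is neither a parent, child, nor co-parent of N_6, so it does not belong.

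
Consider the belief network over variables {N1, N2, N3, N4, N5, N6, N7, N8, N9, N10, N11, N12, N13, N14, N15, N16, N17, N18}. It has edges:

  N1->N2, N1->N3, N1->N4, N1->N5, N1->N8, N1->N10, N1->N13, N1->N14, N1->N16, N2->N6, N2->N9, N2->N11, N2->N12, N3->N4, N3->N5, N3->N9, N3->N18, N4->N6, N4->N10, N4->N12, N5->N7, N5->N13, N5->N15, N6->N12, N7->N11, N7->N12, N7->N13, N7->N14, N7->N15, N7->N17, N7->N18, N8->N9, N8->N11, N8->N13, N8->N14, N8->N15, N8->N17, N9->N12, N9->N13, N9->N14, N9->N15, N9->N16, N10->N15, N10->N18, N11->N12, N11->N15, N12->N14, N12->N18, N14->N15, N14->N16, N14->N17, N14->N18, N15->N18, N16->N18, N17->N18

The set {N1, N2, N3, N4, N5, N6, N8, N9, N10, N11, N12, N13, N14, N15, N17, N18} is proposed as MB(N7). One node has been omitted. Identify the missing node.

N16

The Markov blanket of a node is its parents, its children, and the other parents of its children.
Parents of N7: N5.
N7 has children N11, N12, N13, N14, N15, N17, N18.
Parents of each child, excluding N7:
  N11 also has parents N2, N8.
  N12 also has parents N2, N4, N6, N9, N11.
  N13 also has parents N1, N5, N8, N9.
  N14's other parents are N1, N8, N9, N12.
  N15's other parents are N5, N8, N9, N10, N11, N14.
  N17's other parents are N8, N14.
  N18's other parents are N3, N10, N12, N14, N15, N16, N17.
MB(N7) = {N1, N2, N3, N4, N5, N6, N8, N9, N10, N11, N12, N13, N14, N15, N16, N17, N18}.
Comparing with the claimed set, N16 is missing.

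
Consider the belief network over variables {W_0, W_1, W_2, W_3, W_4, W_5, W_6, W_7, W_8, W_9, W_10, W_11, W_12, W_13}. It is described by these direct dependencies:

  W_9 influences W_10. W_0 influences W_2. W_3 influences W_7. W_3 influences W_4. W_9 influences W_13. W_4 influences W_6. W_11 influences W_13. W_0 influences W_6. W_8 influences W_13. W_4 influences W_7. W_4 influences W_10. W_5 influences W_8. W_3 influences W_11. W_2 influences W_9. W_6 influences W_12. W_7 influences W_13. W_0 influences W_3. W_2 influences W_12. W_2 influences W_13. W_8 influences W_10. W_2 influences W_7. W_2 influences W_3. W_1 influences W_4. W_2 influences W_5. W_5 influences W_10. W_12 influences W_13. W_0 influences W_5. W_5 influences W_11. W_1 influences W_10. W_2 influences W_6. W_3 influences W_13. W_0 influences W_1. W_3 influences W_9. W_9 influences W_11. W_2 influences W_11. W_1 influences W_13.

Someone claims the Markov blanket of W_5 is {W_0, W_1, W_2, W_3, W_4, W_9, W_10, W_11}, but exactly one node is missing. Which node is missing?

W_8

Children of W_5: W_8, W_10, W_11.
W_5 has parents W_0, W_2.
Parents of each child, excluding W_5:
  W_8 has no other parent.
  W_10 also has parents W_1, W_4, W_8, W_9.
  parents(W_11) \ {W_5} = {W_2, W_3, W_9}.
MB(W_5) = {W_0, W_1, W_2, W_3, W_4, W_8, W_9, W_10, W_11}.
Comparing with the claimed set, W_8 is missing.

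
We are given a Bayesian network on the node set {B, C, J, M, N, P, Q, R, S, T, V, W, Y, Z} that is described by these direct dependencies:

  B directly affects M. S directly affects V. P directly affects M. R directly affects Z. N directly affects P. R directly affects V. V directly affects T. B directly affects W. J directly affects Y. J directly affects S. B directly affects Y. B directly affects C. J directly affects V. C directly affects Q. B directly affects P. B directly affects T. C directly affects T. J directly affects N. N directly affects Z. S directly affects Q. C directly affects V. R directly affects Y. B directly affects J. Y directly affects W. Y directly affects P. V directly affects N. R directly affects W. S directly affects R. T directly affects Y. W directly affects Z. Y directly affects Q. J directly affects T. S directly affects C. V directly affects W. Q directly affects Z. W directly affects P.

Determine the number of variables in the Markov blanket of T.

The Markov blanket of a node is its parents, its children, and the other parents of its children.
T's parents: B, C, J, V.
Ch(T) = {Y}.
Other parents of T's children:
  Y: B, J, R
MB(T) = {B, C, J, R, V, Y}, which has 6 nodes.

6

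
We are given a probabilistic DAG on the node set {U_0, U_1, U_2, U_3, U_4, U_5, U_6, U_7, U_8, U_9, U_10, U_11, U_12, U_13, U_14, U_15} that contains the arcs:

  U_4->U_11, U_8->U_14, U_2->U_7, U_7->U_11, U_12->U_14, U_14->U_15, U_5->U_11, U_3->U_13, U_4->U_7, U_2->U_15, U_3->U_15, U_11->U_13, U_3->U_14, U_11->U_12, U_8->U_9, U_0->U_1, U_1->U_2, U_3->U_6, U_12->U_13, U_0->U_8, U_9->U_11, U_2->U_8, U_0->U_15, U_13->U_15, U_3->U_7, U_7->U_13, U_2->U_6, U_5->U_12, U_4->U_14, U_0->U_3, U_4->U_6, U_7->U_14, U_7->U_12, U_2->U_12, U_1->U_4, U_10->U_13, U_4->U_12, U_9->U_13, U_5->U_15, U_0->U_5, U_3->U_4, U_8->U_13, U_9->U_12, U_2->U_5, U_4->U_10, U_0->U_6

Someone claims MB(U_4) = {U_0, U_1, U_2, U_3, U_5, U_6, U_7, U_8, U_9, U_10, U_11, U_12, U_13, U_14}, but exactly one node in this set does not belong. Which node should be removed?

U_13

U_4's parents: U_1, U_3.
Children of U_4: U_6, U_7, U_10, U_11, U_12, U_14.
Co-parents of U_4 (other parents of its children):
  parents(U_6) \ {U_4} = {U_0, U_2, U_3}.
  parents(U_7) \ {U_4} = {U_2, U_3}.
  U_10 has no other parent.
  parents(U_11) \ {U_4} = {U_5, U_7, U_9}.
  U_12 also has parents U_2, U_5, U_7, U_9, U_11.
  parents(U_14) \ {U_4} = {U_3, U_7, U_8, U_12}.
MB(U_4) = {U_0, U_1, U_2, U_3, U_5, U_6, U_7, U_8, U_9, U_10, U_11, U_12, U_14}.
U_13 is neither a parent, child, nor co-parent of U_4, so it does not belong.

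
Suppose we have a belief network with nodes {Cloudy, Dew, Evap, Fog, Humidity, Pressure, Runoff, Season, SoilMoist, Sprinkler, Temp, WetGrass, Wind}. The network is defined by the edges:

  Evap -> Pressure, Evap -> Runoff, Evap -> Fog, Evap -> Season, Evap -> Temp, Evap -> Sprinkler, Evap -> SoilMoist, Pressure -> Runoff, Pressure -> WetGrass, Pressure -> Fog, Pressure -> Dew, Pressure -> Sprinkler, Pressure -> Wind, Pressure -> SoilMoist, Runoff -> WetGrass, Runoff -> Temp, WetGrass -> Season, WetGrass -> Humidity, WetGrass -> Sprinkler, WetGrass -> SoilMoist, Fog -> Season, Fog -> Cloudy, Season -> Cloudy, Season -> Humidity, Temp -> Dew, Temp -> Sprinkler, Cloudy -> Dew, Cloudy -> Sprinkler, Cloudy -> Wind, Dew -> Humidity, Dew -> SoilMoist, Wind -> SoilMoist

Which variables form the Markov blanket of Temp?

By definition, MB(Temp) is built from Temp's parents, Temp's children, and the co-parents of Temp.
Temp's children: Dew, Sprinkler.
Parents of Temp: Evap, Runoff.
For each child, the remaining parents (spouses of Temp):
  Dew's other parents are Cloudy, Pressure.
  Sprinkler's other parents are Cloudy, Evap, Pressure, WetGrass.
Union: {Evap, Runoff} ∪ {Dew, Sprinkler} ∪ {Cloudy, Evap, Pressure, WetGrass} = {Cloudy, Dew, Evap, Pressure, Runoff, Sprinkler, WetGrass}.

{Cloudy, Dew, Evap, Pressure, Runoff, Sprinkler, WetGrass}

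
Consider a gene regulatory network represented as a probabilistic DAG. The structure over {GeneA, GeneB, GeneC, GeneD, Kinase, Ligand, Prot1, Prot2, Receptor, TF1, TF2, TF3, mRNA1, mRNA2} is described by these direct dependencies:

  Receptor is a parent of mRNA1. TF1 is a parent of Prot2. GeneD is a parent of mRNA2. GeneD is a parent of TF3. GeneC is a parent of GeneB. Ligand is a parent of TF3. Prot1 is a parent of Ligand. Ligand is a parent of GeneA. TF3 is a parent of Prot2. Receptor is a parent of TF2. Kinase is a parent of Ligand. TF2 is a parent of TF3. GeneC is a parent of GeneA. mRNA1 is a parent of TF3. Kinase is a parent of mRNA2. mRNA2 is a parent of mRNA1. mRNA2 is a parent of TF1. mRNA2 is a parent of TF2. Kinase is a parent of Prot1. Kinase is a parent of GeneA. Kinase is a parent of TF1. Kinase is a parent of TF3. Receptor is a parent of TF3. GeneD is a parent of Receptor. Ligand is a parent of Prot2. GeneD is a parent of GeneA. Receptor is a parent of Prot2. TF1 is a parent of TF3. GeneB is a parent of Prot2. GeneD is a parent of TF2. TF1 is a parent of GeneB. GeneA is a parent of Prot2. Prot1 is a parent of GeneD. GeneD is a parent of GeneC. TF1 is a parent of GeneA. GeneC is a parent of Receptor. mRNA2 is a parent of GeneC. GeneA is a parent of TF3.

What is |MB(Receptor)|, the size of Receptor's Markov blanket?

12

Recall MB(v) = parents ∪ children ∪ spouses, where spouses are the other parents of v's children.
Receptor's parents: GeneC, GeneD.
Children of Receptor: Prot2, TF2, TF3, mRNA1.
Parents of each child, excluding Receptor:
  TF2: GeneD, mRNA2
  mRNA1: mRNA2
  TF3: GeneA, GeneD, Kinase, Ligand, TF1, TF2, mRNA1
  Prot2: GeneA, GeneB, Ligand, TF1, TF3
MB(Receptor) = {GeneA, GeneB, GeneC, GeneD, Kinase, Ligand, Prot2, TF1, TF2, TF3, mRNA1, mRNA2}, which has 12 nodes.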